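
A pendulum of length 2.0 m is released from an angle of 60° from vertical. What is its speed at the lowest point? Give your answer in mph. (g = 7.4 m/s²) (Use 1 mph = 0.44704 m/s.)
h = L(1 − cosθ) = 2.0(1 − cos60°) = 1.0 m
v = √(2gh) = √(2·7.4·1.0) = 3.84708 m/s = 8.606 mph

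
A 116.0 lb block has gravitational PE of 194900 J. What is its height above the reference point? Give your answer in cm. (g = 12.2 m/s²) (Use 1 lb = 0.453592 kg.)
Convert to SI: m = 52.6167 kg, PE = 194900 J
h = PE/(mg) = 194900/(52.6167·12.2) = 303.619 m = 30360 cm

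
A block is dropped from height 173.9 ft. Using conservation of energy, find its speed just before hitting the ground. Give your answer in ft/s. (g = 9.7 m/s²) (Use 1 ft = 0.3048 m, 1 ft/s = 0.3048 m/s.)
Convert to SI: h = 53.0047 m
mgh = ½mv² ⇒ v = √(2gh) = √(2·9.7·53.0047) = 32.067 m/s = 105.2 ft/s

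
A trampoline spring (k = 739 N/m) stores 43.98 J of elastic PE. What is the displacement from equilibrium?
x = √(2·PE/k) = √(2·43.98/739) = 0.345 m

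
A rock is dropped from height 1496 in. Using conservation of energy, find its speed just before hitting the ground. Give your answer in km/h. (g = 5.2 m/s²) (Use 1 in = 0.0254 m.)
Convert to SI: h = 37.9984 m
mgh = ½mv² ⇒ v = √(2gh) = √(2·5.2·37.9984) = 19.8792 m/s = 71.57 km/h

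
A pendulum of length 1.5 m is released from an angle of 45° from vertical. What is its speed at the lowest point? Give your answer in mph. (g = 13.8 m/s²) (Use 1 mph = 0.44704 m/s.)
h = L(1 − cosθ) = 1.5(1 − cos45°) = 0.43934 m
v = √(2gh) = √(2·13.8·0.43934) = 3.48221 m/s = 7.789 mph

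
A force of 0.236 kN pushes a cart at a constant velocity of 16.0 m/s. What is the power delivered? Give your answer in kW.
Convert to SI: F = 236.0 N, v = 16.0 m/s
P = Fv = (236.0)(16.0) = 3776.0 W = 3.776 kW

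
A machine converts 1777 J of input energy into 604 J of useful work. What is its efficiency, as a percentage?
η = W_out/W_in = 604/1777 = 33.99%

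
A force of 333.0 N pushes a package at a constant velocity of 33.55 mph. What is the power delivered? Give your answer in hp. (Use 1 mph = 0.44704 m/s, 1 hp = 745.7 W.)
Convert to SI: F = 333.0 N, v = 14.9982 m/s
P = Fv = (333.0)(14.9982) = 4994.4 W = 6.698 hp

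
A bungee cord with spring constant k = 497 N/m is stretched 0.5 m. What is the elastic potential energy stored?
PE = ½kx² = ½(497)(0.5)² = 62.13 J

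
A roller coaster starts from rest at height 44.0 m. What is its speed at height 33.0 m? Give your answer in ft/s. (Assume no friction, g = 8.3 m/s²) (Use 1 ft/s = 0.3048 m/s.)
mgh₁ = mgh₂ + ½mv² ⇒ v = √(2g(h₁−h₂)) = √(2·8.3·11.0) = 13.513 m/s = 44.33 ft/s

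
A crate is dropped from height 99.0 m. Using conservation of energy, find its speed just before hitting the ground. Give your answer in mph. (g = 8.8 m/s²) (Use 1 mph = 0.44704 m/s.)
mgh = ½mv² ⇒ v = √(2gh) = √(2·8.8·99.0) = 41.7421 m/s = 93.37 mph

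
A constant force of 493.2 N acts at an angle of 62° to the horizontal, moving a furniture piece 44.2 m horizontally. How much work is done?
W = F·d·cosθ = (493.2)(44.2)cos(62°) = 10230 J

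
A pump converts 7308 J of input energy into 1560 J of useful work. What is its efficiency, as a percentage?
η = W_out/W_in = 1560/7308 = 21.35%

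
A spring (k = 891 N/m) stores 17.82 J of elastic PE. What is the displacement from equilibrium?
x = √(2·PE/k) = √(2·17.82/891) = 0.2 m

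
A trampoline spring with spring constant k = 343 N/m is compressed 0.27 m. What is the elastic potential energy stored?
PE = ½kx² = ½(343)(0.27)² = 12.5 J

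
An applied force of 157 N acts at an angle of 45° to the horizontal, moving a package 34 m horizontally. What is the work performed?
W = F·d·cosθ = (157)(34)cos(45°) = 3775 J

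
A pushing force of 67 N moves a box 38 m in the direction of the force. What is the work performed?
W = F·d = (67)(38) = 2546 J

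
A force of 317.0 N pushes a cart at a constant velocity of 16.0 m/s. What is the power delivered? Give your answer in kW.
P = Fv = (317.0)(16.0) = 5072.0 W = 5.072 kW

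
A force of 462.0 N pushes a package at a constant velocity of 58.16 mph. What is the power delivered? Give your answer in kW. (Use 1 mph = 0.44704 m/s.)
Convert to SI: F = 462.0 N, v = 25.9998 m/s
P = Fv = (462.0)(25.9998) = 12011.9 W = 12.01 kW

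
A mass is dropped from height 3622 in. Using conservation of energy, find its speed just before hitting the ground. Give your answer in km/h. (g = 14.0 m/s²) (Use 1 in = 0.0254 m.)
Convert to SI: h = 91.9988 m
mgh = ½mv² ⇒ v = √(2gh) = √(2·14.0·91.9988) = 50.754 m/s = 182.7 km/h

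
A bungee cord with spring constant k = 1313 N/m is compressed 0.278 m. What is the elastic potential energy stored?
PE = ½kx² = ½(1313)(0.278)² = 50.74 J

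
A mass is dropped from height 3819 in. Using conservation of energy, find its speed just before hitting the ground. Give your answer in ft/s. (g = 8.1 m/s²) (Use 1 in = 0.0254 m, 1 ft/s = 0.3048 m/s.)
Convert to SI: h = 97.0026 m
mgh = ½mv² ⇒ v = √(2gh) = √(2·8.1·97.0026) = 39.6414 m/s = 130.1 ft/s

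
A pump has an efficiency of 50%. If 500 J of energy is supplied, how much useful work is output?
W_out = η·W_in = 0.5·500 = 250.0 J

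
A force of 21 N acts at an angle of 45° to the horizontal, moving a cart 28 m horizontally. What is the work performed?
W = F·d·cosθ = (21)(28)cos(45°) = 415.8 J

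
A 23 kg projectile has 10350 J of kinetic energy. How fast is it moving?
v = √(2·KE/m) = √(2·10350/23) = 30.0 m/s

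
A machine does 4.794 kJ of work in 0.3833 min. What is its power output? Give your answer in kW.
Convert to SI: W = 4794.0 J, t = 22.998 s
P = W/t = 4794.0/22.998 = 208.453 W = 0.2085 kW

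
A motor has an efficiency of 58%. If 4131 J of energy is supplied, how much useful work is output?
W_out = η·W_in = 0.58·4131 = 2395.98 J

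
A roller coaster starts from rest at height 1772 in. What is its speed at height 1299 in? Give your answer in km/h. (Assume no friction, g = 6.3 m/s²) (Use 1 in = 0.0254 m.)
Convert to SI: h₁−h₂ = 12.0142 m
mgh₁ = mgh₂ + ½mv² ⇒ v = √(2g(h₁−h₂)) = √(2·6.3·12.0142) = 12.3036 m/s = 44.29 km/h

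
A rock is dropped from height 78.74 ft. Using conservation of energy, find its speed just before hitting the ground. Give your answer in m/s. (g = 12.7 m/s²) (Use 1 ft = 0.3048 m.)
Convert to SI: h = 24.0 m
mgh = ½mv² ⇒ v = √(2gh) = √(2·12.7·24.0) = 24.69 m/s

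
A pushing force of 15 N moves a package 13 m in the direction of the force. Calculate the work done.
W = F·d = (15)(13) = 195.0 J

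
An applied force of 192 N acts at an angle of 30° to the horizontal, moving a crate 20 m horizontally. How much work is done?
W = F·d·cosθ = (192)(20)cos(30°) = 3326 J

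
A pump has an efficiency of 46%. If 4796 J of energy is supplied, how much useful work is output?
W_out = η·W_in = 0.46·4796 = 2206.16 J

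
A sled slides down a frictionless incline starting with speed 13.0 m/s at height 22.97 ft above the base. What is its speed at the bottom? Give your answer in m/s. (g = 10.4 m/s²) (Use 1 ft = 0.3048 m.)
Convert to SI: v₀ = 13.0 m/s, h = 7.00126 m
½mv₀² + mgh = ½mv² ⇒ v = √(v₀² + 2gh) = √(13.0² + 2·10.4·7.00126) = 17.74 m/s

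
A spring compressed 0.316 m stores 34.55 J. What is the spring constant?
k = 2·PE/x² = 2·34.55/(0.316)² = 692.0 N/m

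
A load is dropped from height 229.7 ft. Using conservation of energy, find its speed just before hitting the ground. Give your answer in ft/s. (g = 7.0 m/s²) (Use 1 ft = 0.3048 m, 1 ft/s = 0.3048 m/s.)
Convert to SI: h = 70.0126 m
mgh = ½mv² ⇒ v = √(2gh) = √(2·7.0·70.0126) = 31.3078 m/s = 102.7 ft/s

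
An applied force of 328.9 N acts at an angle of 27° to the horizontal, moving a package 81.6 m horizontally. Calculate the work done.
W = F·d·cosθ = (328.9)(81.6)cos(27°) = 23910 J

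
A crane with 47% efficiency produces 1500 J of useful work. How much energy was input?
W_in = W_out/η = 1500/0.47 = 3191 J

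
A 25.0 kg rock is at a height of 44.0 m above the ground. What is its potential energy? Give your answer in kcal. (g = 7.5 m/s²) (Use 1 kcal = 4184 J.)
PE = mgh = (25.0)(7.5)(44.0) = 8250.0 J = 1.972 kcal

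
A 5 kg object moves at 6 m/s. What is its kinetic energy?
KE = ½mv² = ½(5)(6)² = 90.0 J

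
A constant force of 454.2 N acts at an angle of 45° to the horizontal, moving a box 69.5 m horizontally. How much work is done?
W = F·d·cosθ = (454.2)(69.5)cos(45°) = 22320 J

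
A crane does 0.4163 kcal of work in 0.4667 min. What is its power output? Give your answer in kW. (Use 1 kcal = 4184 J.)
Convert to SI: W = 1741.8 J, t = 28.002 s
P = W/t = 1741.8/28.002 = 62.2027 W = 0.0622 kW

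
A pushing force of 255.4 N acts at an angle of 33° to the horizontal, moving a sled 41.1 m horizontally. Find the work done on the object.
W = F·d·cosθ = (255.4)(41.1)cos(33°) = 8803 J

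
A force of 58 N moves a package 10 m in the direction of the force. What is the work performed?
W = F·d = (58)(10) = 580.0 J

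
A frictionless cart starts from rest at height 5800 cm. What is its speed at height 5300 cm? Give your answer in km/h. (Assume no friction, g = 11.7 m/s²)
Convert to SI: h₁−h₂ = 5.0 m
mgh₁ = mgh₂ + ½mv² ⇒ v = √(2g(h₁−h₂)) = √(2·11.7·5.0) = 10.8167 m/s = 38.94 km/h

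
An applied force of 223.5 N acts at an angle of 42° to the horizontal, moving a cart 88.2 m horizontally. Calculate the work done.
W = F·d·cosθ = (223.5)(88.2)cos(42°) = 14650 J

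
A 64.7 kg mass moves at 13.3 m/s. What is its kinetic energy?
KE = ½mv² = ½(64.7)(13.3)² = 5722 J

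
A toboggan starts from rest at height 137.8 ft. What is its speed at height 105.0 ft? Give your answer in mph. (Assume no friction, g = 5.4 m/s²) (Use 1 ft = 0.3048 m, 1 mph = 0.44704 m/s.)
Convert to SI: h₁−h₂ = 9.99744 m
mgh₁ = mgh₂ + ½mv² ⇒ v = √(2g(h₁−h₂)) = √(2·5.4·9.99744) = 10.391 m/s = 23.24 mph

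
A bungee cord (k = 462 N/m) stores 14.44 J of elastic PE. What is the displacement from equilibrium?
x = √(2·PE/k) = √(2·14.44/462) = 0.25 m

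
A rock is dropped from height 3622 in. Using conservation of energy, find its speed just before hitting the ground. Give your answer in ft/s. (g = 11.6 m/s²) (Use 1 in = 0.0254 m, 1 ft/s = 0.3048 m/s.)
Convert to SI: h = 91.9988 m
mgh = ½mv² ⇒ v = √(2gh) = √(2·11.6·91.9988) = 46.1993 m/s = 151.6 ft/s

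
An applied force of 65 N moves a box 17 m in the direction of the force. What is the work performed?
W = F·d = (65)(17) = 1105 J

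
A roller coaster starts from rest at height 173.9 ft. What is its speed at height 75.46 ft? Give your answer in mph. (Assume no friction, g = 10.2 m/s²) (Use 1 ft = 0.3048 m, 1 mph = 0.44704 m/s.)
Convert to SI: h₁−h₂ = 30.0045 m
mgh₁ = mgh₂ + ½mv² ⇒ v = √(2g(h₁−h₂)) = √(2·10.2·30.0045) = 24.7405 m/s = 55.34 mph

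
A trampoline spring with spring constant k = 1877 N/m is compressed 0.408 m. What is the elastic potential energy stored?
PE = ½kx² = ½(1877)(0.408)² = 156.2 J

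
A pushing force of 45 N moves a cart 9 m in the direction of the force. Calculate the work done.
W = F·d = (45)(9) = 405.0 J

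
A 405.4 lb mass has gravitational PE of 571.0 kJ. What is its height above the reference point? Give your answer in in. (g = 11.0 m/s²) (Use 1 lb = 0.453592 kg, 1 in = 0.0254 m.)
Convert to SI: m = 183.886 kg, PE = 571000 J
h = PE/(mg) = 571000/(183.886·11.0) = 282.289 m = 11110 in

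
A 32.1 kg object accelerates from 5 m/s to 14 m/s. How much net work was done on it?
W = ΔKE = ½m(v₂² − v₁²) = ½(32.1)(14² − 5²) = 2744.55 J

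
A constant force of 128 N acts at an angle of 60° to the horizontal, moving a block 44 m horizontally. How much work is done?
W = F·d·cosθ = (128)(44)cos(60°) = 2816 J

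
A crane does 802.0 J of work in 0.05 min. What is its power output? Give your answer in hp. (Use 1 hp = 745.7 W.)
Convert to SI: W = 802.0 J, t = 3.0 s
P = W/t = 802.0/3.0 = 267.333 W = 0.3585 hp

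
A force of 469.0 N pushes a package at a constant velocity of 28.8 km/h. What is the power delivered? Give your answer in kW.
Convert to SI: F = 469.0 N, v = 8.0 m/s
P = Fv = (469.0)(8.0) = 3752.0 W = 3.752 kW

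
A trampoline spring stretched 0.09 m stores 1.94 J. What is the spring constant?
k = 2·PE/x² = 2·1.94/(0.09)² = 479.0 N/m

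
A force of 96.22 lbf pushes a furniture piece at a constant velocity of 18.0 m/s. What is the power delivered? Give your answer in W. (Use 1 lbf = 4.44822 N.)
Convert to SI: F = 428.008 N, v = 18.0 m/s
P = Fv = (428.008)(18.0) = 7704 W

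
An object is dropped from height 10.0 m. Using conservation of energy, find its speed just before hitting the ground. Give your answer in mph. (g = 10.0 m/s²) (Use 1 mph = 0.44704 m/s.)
mgh = ½mv² ⇒ v = √(2gh) = √(2·10.0·10.0) = 14.14214 m/s = 31.64 mph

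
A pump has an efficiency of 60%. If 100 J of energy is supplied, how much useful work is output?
W_out = η·W_in = 0.6·100 = 60.0 J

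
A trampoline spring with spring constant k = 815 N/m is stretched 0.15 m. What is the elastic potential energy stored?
PE = ½kx² = ½(815)(0.15)² = 9.169 J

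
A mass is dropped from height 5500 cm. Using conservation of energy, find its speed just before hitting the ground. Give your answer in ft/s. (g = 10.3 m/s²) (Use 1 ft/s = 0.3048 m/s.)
Convert to SI: h = 55.0 m
mgh = ½mv² ⇒ v = √(2gh) = √(2·10.3·55.0) = 33.6601 m/s = 110.4 ft/s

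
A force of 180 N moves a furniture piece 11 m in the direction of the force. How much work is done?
W = F·d = (180)(11) = 1980 J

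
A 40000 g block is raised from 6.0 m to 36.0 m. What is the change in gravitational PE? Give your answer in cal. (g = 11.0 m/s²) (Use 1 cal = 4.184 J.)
Convert to SI: m = 40.0 kg, Δh = 30.0 m
ΔPE = mgΔh = (40.0)(11.0)(30.0) = 13200.0 J = 3155 cal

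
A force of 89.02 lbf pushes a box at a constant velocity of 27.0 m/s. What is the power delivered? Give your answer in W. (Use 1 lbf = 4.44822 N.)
Convert to SI: F = 395.981 N, v = 27.0 m/s
P = Fv = (395.981)(27.0) = 10690 W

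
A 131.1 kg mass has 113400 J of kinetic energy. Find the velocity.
v = √(2·KE/m) = √(2·113400/131.1) = 41.59 m/s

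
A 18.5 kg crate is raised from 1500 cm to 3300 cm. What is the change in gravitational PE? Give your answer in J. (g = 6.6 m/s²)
Convert to SI: m = 18.5 kg, Δh = 18.0 m
ΔPE = mgΔh = (18.5)(6.6)(18.0) = 2198 J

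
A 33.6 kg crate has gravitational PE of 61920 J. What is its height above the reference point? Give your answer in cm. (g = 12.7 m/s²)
h = PE/(mg) = 61920.0/(33.6·12.7) = 145.107 m = 14510 cm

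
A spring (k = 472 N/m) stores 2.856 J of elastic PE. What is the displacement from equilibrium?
x = √(2·PE/k) = √(2·2.856/472) = 0.11 m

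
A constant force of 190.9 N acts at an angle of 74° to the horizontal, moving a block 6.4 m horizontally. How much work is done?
W = F·d·cosθ = (190.9)(6.4)cos(74°) = 336.8 J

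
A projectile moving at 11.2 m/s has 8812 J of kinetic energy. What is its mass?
m = 2·KE/v² = 2·8812/(11.2)² = 140.5 kg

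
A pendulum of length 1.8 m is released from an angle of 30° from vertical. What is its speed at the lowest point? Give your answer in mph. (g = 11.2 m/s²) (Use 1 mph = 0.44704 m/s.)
h = L(1 − cosθ) = 1.8(1 − cos30°) = 0.241154 m
v = √(2gh) = √(2·11.2·0.241154) = 2.32419 m/s = 5.199 mph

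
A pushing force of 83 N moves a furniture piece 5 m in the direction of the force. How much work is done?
W = F·d = (83)(5) = 415.0 J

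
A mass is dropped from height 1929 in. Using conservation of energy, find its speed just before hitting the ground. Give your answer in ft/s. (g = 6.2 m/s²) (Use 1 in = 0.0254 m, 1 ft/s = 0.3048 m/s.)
Convert to SI: h = 48.9966 m
mgh = ½mv² ⇒ v = √(2gh) = √(2·6.2·48.9966) = 24.6487 m/s = 80.87 ft/s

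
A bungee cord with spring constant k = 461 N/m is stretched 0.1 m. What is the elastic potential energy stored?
PE = ½kx² = ½(461)(0.1)² = 2.305 J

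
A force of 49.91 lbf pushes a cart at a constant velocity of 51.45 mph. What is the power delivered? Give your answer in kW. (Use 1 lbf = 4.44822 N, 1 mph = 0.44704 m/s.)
Convert to SI: F = 222.011 N, v = 23.0002 m/s
P = Fv = (222.011)(23.0002) = 5106.29 W = 5.106 kW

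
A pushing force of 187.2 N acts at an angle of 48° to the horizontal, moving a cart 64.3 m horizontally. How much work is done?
W = F·d·cosθ = (187.2)(64.3)cos(48°) = 8054 J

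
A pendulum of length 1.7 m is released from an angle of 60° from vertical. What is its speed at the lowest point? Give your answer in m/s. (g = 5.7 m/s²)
h = L(1 − cosθ) = 1.7(1 − cos60°) = 0.85 m
v = √(2gh) = √(2·5.7·0.85) = 3.113 m/s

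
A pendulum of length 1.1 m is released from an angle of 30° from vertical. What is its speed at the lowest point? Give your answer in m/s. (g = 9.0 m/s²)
h = L(1 − cosθ) = 1.1(1 − cos30°) = 0.147372 m
v = √(2gh) = √(2·9.0·0.147372) = 1.629 m/s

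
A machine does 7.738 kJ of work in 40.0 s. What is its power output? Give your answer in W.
Convert to SI: W = 7738.0 J, t = 40.0 s
P = W/t = 7738.0/40.0 = 193.5 W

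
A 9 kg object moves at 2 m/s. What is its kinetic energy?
KE = ½mv² = ½(9)(2)² = 18.0 J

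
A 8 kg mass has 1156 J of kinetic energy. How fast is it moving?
v = √(2·KE/m) = √(2·1156/8) = 17.0 m/s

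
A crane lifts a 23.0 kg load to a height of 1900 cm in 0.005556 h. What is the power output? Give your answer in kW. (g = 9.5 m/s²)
Convert to SI: m = 23.0 kg, h = 19.0 m, t = 20.0016 s
P = mgh/t = (23.0)(9.5)(19.0)/20.0016 = 207.558 W = 0.2076 kW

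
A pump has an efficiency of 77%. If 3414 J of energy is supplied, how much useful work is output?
W_out = η·W_in = 0.77·3414 = 2628.78 J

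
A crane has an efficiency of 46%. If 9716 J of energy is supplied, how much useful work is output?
W_out = η·W_in = 0.46·9716 = 4469.36 J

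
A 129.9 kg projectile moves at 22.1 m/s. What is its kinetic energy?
KE = ½mv² = ½(129.9)(22.1)² = 31720 J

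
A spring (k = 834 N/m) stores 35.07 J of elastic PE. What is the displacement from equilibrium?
x = √(2·PE/k) = √(2·35.07/834) = 0.29 m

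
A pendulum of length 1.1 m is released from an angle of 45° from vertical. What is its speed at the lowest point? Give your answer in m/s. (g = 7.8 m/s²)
h = L(1 − cosθ) = 1.1(1 − cos45°) = 0.322183 m
v = √(2gh) = √(2·7.8·0.322183) = 2.242 m/s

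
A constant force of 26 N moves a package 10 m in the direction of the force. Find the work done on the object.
W = F·d = (26)(10) = 260.0 J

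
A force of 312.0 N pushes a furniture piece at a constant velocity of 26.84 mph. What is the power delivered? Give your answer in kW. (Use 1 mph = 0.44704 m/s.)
Convert to SI: F = 312.0 N, v = 11.9986 m/s
P = Fv = (312.0)(11.9986) = 3743.55 W = 3.744 kW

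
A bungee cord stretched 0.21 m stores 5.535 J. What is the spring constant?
k = 2·PE/x² = 2·5.535/(0.21)² = 251.0 N/m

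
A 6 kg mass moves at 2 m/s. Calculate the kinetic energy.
KE = ½mv² = ½(6)(2)² = 12.0 J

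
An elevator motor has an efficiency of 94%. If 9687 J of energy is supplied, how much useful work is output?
W_out = η·W_in = 0.94·9687 = 9105.78 J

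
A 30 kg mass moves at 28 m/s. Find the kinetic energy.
KE = ½mv² = ½(30)(28)² = 11760.0 J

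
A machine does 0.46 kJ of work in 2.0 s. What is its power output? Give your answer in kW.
Convert to SI: W = 460.0 J, t = 2.0 s
P = W/t = 460.0/2.0 = 230.0 W = 0.23 kW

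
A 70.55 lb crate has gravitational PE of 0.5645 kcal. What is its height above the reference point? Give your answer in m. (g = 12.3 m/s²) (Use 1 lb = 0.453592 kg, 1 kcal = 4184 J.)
Convert to SI: m = 32.0009 kg, PE = 2361.87 J
h = PE/(mg) = 2361.87/(32.0009·12.3) = 6.001 m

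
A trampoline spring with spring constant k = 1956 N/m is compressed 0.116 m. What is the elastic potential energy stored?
PE = ½kx² = ½(1956)(0.116)² = 13.16 J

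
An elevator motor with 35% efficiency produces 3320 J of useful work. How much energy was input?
W_in = W_out/η = 3320/0.35 = 9486 J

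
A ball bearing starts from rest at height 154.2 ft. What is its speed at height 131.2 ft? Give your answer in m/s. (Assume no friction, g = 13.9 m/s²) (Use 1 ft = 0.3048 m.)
Convert to SI: h₁−h₂ = 7.0104 m
mgh₁ = mgh₂ + ½mv² ⇒ v = √(2g(h₁−h₂)) = √(2·13.9·7.0104) = 13.96 m/s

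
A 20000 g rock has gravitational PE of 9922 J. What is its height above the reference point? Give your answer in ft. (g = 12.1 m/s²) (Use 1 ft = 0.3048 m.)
Convert to SI: m = 20.0 kg, PE = 9922.0 J
h = PE/(mg) = 9922.0/(20.0·12.1) = 41.0 m = 134.5 ft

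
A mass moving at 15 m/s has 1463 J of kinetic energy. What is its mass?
m = 2·KE/v² = 2·1463/(15)² = 13.0 kg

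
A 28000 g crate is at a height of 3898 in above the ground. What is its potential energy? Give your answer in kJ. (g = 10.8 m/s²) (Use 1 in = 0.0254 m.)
Convert to SI: m = 28.0 kg, h = 99.0092 m
PE = mgh = (28.0)(10.8)(99.0092) = 29940.4 J = 29.94 kJ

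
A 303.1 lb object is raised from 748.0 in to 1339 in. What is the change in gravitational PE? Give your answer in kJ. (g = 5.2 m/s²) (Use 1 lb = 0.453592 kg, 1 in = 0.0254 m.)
Convert to SI: m = 137.484 kg, Δh = 15.0114 m
ΔPE = mgΔh = (137.484)(5.2)(15.0114) = 10731.9 J = 10.73 kJ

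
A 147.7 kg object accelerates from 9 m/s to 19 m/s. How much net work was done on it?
W = ΔKE = ½m(v₂² − v₁²) = ½(147.7)(19² − 9²) = 20678.0 J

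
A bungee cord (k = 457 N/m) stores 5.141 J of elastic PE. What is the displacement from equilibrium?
x = √(2·PE/k) = √(2·5.141/457) = 0.15 m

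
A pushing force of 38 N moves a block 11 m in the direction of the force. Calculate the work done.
W = F·d = (38)(11) = 418.0 J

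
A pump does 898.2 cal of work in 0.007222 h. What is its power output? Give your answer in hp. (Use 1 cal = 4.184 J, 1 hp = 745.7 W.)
Convert to SI: W = 3758.07 J, t = 25.9992 s
P = W/t = 3758.07/25.9992 = 144.546 W = 0.1938 hp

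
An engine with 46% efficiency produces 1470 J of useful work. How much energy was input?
W_in = W_out/η = 1470/0.46 = 3196 J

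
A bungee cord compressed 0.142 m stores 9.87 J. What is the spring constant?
k = 2·PE/x² = 2·9.87/(0.142)² = 979.0 N/m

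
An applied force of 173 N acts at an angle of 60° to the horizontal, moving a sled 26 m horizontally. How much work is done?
W = F·d·cosθ = (173)(26)cos(60°) = 2249 J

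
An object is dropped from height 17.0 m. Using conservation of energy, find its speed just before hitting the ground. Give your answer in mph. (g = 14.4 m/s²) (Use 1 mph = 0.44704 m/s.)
mgh = ½mv² ⇒ v = √(2gh) = √(2·14.4·17.0) = 22.1269 m/s = 49.5 mph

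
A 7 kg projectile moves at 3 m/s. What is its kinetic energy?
KE = ½mv² = ½(7)(3)² = 31.5 J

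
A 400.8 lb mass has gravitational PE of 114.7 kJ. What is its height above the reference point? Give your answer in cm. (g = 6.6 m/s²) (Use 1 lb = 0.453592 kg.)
Convert to SI: m = 181.8 kg, PE = 114700 J
h = PE/(mg) = 114700/(181.8·6.6) = 95.5931 m = 9559 cm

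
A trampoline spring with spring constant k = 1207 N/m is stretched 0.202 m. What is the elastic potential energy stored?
PE = ½kx² = ½(1207)(0.202)² = 24.63 J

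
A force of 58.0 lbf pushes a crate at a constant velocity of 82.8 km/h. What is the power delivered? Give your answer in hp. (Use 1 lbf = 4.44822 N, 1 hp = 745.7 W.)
Convert to SI: F = 257.997 N, v = 23.0 m/s
P = Fv = (257.997)(23.0) = 5933.93 W = 7.958 hp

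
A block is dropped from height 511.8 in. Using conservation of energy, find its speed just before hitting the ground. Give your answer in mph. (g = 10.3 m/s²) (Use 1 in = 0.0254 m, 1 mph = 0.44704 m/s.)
Convert to SI: h = 12.9997 m
mgh = ½mv² ⇒ v = √(2gh) = √(2·10.3·12.9997) = 16.3644 m/s = 36.61 mph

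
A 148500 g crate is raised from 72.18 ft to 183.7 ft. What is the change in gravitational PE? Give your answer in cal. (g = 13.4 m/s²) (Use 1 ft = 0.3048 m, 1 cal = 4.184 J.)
Convert to SI: m = 148.5 kg, Δh = 33.9913 m
ΔPE = mgΔh = (148.5)(13.4)(33.9913) = 67639.3 J = 16170 cal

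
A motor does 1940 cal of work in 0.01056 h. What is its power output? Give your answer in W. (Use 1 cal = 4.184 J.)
Convert to SI: W = 8116.96 J, t = 38.016 s
P = W/t = 8116.96/38.016 = 213.5 W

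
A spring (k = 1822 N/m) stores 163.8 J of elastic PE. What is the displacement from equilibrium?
x = √(2·PE/k) = √(2·163.8/1822) = 0.424 m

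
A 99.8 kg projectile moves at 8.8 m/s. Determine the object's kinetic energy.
KE = ½mv² = ½(99.8)(8.8)² = 3864 J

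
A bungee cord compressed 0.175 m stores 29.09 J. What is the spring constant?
k = 2·PE/x² = 2·29.09/(0.175)² = 1900 N/m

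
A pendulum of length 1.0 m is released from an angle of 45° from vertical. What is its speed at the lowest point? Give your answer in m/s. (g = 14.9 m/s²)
h = L(1 − cosθ) = 1.0(1 − cos45°) = 0.292893 m
v = √(2gh) = √(2·14.9·0.292893) = 2.954 m/s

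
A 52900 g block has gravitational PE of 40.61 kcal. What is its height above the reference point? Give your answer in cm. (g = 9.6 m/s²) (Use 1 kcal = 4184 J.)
Convert to SI: m = 52.9 kg, PE = 169912 J
h = PE/(mg) = 169912/(52.9·9.6) = 334.578 m = 33460 cm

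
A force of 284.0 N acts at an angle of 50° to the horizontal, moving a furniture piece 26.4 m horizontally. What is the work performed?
W = F·d·cosθ = (284.0)(26.4)cos(50°) = 4819 J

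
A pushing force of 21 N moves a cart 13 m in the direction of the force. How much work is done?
W = F·d = (21)(13) = 273.0 J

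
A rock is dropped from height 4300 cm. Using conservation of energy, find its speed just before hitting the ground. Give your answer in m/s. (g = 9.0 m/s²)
Convert to SI: h = 43.0 m
mgh = ½mv² ⇒ v = √(2gh) = √(2·9.0·43.0) = 27.82 m/s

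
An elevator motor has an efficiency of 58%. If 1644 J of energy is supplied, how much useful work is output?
W_out = η·W_in = 0.58·1644 = 953.52 J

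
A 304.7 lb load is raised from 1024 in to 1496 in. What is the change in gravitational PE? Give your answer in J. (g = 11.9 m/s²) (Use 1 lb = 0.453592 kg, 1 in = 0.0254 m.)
Convert to SI: m = 138.209 kg, Δh = 11.9888 m
ΔPE = mgΔh = (138.209)(11.9)(11.9888) = 19720 J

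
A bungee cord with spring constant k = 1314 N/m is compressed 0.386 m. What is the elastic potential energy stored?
PE = ½kx² = ½(1314)(0.386)² = 97.89 J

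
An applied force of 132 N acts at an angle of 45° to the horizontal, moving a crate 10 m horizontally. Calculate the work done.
W = F·d·cosθ = (132)(10)cos(45°) = 933.4 J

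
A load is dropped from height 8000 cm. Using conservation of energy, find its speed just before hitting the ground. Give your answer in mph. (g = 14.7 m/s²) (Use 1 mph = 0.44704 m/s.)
Convert to SI: h = 80.0 m
mgh = ½mv² ⇒ v = √(2gh) = √(2·14.7·80.0) = 48.4974 m/s = 108.5 mph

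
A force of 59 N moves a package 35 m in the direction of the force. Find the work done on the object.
W = F·d = (59)(35) = 2065 J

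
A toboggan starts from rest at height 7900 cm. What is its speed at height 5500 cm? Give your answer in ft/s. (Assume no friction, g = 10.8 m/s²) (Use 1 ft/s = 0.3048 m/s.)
Convert to SI: h₁−h₂ = 24.0 m
mgh₁ = mgh₂ + ½mv² ⇒ v = √(2g(h₁−h₂)) = √(2·10.8·24.0) = 22.7684 m/s = 74.7 ft/s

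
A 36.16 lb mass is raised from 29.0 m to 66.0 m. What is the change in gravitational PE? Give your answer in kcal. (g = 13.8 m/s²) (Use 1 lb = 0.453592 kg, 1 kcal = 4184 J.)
Convert to SI: m = 16.4019 kg, Δh = 37.0 m
ΔPE = mgΔh = (16.4019)(13.8)(37.0) = 8374.8 J = 2.002 kcal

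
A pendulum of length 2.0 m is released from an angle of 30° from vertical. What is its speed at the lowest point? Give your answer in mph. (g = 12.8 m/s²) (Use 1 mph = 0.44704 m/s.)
h = L(1 − cosθ) = 2.0(1 − cos30°) = 0.267949 m
v = √(2gh) = √(2·12.8·0.267949) = 2.61906 m/s = 5.859 mph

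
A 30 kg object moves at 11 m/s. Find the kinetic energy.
KE = ½mv² = ½(30)(11)² = 1815.0 J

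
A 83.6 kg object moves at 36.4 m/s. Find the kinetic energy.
KE = ½mv² = ½(83.6)(36.4)² = 55380 J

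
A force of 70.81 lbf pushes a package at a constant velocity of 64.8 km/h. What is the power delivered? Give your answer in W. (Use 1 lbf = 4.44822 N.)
Convert to SI: F = 314.978 N, v = 18.0 m/s
P = Fv = (314.978)(18.0) = 5670 W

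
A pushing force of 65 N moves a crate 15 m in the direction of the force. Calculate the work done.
W = F·d = (65)(15) = 975.0 J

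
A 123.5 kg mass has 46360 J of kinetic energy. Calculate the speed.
v = √(2·KE/m) = √(2·46360/123.5) = 27.4 m/s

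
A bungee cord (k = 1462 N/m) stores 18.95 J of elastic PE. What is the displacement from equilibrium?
x = √(2·PE/k) = √(2·18.95/1462) = 0.161 m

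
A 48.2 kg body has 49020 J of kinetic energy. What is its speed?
v = √(2·KE/m) = √(2·49020/48.2) = 45.1 m/s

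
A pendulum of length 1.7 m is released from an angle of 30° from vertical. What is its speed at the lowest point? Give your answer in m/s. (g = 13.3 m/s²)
h = L(1 − cosθ) = 1.7(1 − cos30°) = 0.227757 m
v = √(2gh) = √(2·13.3·0.227757) = 2.461 m/s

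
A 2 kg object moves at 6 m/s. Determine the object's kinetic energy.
KE = ½mv² = ½(2)(6)² = 36.0 J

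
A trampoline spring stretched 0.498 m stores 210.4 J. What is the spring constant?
k = 2·PE/x² = 2·210.4/(0.498)² = 1697 N/m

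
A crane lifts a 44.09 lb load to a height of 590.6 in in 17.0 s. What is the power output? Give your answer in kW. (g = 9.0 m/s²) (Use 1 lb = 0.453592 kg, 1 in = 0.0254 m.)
Convert to SI: m = 19.9989 kg, h = 15.0012 m, t = 17.0 s
P = mgh/t = (19.9989)(9.0)(15.0012)/17.0 = 158.828 W = 0.1588 kW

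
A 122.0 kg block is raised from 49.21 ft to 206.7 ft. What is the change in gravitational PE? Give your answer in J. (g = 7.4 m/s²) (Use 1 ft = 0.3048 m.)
Convert to SI: m = 122.0 kg, Δh = 48.003 m
ΔPE = mgΔh = (122.0)(7.4)(48.003) = 43340 J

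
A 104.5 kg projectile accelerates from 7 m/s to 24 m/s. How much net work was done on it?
W = ΔKE = ½m(v₂² − v₁²) = ½(104.5)(24² − 7²) = 27535.75 J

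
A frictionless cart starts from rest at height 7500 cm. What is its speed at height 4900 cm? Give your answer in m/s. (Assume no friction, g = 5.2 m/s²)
Convert to SI: h₁−h₂ = 26.0 m
mgh₁ = mgh₂ + ½mv² ⇒ v = √(2g(h₁−h₂)) = √(2·5.2·26.0) = 16.44 m/s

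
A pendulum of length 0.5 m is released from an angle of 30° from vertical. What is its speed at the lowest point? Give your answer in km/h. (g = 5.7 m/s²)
h = L(1 − cosθ) = 0.5(1 − cos30°) = 0.0669873 m
v = √(2gh) = √(2·5.7·0.0669873) = 0.873874 m/s = 3.146 km/h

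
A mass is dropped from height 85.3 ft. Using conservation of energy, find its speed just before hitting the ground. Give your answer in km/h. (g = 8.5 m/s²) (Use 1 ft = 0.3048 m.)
Convert to SI: h = 25.9994 m
mgh = ½mv² ⇒ v = √(2gh) = √(2·8.5·25.9994) = 21.0236 m/s = 75.68 km/h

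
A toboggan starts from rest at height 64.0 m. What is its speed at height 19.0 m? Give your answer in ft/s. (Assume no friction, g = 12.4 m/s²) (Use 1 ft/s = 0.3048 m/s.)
mgh₁ = mgh₂ + ½mv² ⇒ v = √(2g(h₁−h₂)) = √(2·12.4·45.0) = 33.4066 m/s = 109.6 ft/s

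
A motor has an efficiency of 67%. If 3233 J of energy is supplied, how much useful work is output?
W_out = η·W_in = 0.67·3233 = 2166.11 J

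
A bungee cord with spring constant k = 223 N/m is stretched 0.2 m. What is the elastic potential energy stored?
PE = ½kx² = ½(223)(0.2)² = 4.46 J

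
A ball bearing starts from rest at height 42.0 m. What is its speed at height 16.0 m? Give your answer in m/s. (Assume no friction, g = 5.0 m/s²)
mgh₁ = mgh₂ + ½mv² ⇒ v = √(2g(h₁−h₂)) = √(2·5.0·26.0) = 16.12 m/s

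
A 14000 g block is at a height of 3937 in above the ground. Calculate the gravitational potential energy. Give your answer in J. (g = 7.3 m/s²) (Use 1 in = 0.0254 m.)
Convert to SI: m = 14.0 kg, h = 99.9998 m
PE = mgh = (14.0)(7.3)(99.9998) = 10220 J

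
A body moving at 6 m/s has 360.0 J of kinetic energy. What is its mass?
m = 2·KE/v² = 2·360.0/(6)² = 20.0 kg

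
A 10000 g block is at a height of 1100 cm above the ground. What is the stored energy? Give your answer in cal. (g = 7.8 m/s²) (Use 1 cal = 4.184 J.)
Convert to SI: m = 10.0 kg, h = 11.0 m
PE = mgh = (10.0)(7.8)(11.0) = 858.0 J = 205.1 cal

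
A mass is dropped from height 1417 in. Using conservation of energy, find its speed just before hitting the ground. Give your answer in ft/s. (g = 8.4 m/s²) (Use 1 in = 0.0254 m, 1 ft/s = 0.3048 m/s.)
Convert to SI: h = 35.9918 m
mgh = ½mv² ⇒ v = √(2gh) = √(2·8.4·35.9918) = 24.5899 m/s = 80.68 ft/s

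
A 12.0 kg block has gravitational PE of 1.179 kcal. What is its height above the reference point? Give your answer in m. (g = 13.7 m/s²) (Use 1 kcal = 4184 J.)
Convert to SI: m = 12.0 kg, PE = 4932.94 J
h = PE/(mg) = 4932.94/(12.0·13.7) = 30.01 m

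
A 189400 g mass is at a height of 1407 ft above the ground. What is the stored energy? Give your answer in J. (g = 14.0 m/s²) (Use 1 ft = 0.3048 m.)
Convert to SI: m = 189.4 kg, h = 428.854 m
PE = mgh = (189.4)(14.0)(428.854) = 1137000 J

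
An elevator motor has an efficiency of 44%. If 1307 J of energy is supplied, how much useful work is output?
W_out = η·W_in = 0.44·1307 = 575.08 J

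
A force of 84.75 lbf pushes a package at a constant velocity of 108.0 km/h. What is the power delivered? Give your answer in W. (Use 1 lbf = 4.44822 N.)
Convert to SI: F = 376.987 N, v = 30.0 m/s
P = Fv = (376.987)(30.0) = 11310 W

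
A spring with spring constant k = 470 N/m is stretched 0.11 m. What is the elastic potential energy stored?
PE = ½kx² = ½(470)(0.11)² = 2.844 J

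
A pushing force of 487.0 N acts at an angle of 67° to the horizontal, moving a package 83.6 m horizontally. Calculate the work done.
W = F·d·cosθ = (487.0)(83.6)cos(67°) = 15910 J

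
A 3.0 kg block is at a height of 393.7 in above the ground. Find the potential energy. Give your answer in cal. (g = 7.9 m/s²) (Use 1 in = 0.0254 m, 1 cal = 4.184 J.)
Convert to SI: m = 3.0 kg, h = 9.99998 m
PE = mgh = (3.0)(7.9)(9.99998) = 237.0 J = 56.64 cal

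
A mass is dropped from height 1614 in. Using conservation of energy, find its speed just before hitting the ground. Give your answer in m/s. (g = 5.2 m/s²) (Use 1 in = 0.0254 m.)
Convert to SI: h = 40.9956 m
mgh = ½mv² ⇒ v = √(2gh) = √(2·5.2·40.9956) = 20.65 m/s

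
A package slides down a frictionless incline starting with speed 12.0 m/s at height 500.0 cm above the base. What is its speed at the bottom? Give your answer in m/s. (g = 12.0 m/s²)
Convert to SI: v₀ = 12.0 m/s, h = 5.0 m
½mv₀² + mgh = ½mv² ⇒ v = √(v₀² + 2gh) = √(12.0² + 2·12.0·5.0) = 16.25 m/s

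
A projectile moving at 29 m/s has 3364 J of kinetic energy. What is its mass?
m = 2·KE/v² = 2·3364/(29)² = 8.0 kg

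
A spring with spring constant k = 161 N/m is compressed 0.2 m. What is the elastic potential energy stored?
PE = ½kx² = ½(161)(0.2)² = 3.22 J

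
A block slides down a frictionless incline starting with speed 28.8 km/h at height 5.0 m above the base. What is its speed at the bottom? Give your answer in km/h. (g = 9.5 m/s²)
Convert to SI: v₀ = 8.0 m/s, h = 5.0 m
½mv₀² + mgh = ½mv² ⇒ v = √(v₀² + 2gh) = √(8.0² + 2·9.5·5.0) = 12.6095 m/s = 45.39 km/h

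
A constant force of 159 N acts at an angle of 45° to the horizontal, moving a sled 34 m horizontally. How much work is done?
W = F·d·cosθ = (159)(34)cos(45°) = 3823 J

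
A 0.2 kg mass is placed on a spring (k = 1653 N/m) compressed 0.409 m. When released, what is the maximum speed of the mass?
½kx² = ½mv² ⇒ v = x√(k/m) = (0.409)√(1653/0.2) = 37.18 m/s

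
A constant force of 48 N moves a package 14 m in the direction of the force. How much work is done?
W = F·d = (48)(14) = 672.0 J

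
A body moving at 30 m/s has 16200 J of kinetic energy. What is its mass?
m = 2·KE/v² = 2·16200/(30)² = 36.0 kg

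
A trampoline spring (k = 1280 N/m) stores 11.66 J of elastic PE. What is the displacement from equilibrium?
x = √(2·PE/k) = √(2·11.66/1280) = 0.135 m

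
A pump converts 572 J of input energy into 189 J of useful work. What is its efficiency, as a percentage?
η = W_out/W_in = 189/572 = 33.04%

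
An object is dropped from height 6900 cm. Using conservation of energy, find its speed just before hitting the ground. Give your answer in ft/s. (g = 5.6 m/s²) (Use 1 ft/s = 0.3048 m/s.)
Convert to SI: h = 69.0 m
mgh = ½mv² ⇒ v = √(2gh) = √(2·5.6·69.0) = 27.79928 m/s = 91.2 ft/s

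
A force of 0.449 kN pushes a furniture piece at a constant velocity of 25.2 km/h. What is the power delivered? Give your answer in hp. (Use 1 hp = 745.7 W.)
Convert to SI: F = 449.0 N, v = 7.0 m/s
P = Fv = (449.0)(7.0) = 3143.0 W = 4.215 hp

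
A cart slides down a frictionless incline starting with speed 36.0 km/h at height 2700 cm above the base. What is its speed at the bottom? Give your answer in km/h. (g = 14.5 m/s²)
Convert to SI: v₀ = 10.0 m/s, h = 27.0 m
½mv₀² + mgh = ½mv² ⇒ v = √(v₀² + 2gh) = √(10.0² + 2·14.5·27.0) = 29.7153 m/s = 107.0 km/h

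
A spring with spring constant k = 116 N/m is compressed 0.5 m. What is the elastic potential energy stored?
PE = ½kx² = ½(116)(0.5)² = 14.5 J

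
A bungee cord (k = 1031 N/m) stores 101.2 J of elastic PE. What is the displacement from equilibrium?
x = √(2·PE/k) = √(2·101.2/1031) = 0.4431 m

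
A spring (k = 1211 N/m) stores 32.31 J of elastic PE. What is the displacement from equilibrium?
x = √(2·PE/k) = √(2·32.31/1211) = 0.231 m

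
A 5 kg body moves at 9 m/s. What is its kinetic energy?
KE = ½mv² = ½(5)(9)² = 202.5 J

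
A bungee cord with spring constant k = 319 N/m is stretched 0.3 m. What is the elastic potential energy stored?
PE = ½kx² = ½(319)(0.3)² = 14.36 J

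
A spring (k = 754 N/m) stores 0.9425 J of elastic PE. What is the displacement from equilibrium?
x = √(2·PE/k) = √(2·0.9425/754) = 0.05 m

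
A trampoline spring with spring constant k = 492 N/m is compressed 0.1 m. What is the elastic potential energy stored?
PE = ½kx² = ½(492)(0.1)² = 2.46 J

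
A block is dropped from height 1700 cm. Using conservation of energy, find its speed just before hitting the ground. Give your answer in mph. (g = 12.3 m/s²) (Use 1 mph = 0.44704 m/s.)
Convert to SI: h = 17.0 m
mgh = ½mv² ⇒ v = √(2gh) = √(2·12.3·17.0) = 20.4499 m/s = 45.75 mph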